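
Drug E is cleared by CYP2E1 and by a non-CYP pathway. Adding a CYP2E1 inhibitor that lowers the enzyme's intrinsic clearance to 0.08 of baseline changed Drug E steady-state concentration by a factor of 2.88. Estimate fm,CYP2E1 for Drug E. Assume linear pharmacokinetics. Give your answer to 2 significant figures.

0.71

CL'/CL = 1 / 2.88 = 0.3472
0.08·fm + (1 − fm) = 0.3472
fm = (0.3472 − 1) / (0.08 − 1) = 0.71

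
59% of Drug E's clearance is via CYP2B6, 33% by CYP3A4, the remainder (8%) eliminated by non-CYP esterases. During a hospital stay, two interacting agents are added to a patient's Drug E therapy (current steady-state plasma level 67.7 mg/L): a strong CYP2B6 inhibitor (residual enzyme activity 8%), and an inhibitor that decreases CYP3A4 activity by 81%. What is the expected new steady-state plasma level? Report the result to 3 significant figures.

357 mg/L

The CYP2B6 pathway (59% of clearance) falls to 0.08× activity: 0.59 × 0.08 = 0.0472.
The CYP3A4 pathway (33% of clearance) falls to 0.19× activity: 0.33 × 0.19 = 0.0627.
The remaining 8% of clearance is unaffected.
New clearance relative to baseline: 0.0472 + 0.0627 + 0.08 = 0.1899.
Dividing the baseline by the relative clearance: 67.7 / 0.1899 = 357 mg/L.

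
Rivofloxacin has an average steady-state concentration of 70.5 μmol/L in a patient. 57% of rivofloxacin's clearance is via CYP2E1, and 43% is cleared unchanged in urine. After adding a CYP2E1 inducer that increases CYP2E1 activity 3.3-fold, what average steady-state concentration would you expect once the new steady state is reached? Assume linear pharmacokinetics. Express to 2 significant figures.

CYP2E1: 0.57 × 3.3 = 1.881
Other: 0.43 (unchanged)
CL_new/CL_old = 1.881 + 0.43 = 2.311.
With dosing unchanged, average steady-state concentration scales as 1/CL: 70.5 / 2.311 = 31 μmol/L.

31 μmol/L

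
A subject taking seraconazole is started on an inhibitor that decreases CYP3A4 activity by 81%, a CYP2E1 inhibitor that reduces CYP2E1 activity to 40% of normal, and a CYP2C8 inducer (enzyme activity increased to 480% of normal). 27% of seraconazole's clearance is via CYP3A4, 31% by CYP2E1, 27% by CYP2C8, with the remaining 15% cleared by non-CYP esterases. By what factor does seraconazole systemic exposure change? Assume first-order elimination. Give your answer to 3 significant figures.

CYP3A4: 0.27 × 0.19 = 0.0513
CYP2E1: 0.31 × 0.4 = 0.124
CYP2C8: 0.27 × 4.8 = 1.296
Other: 0.15 (unchanged)
CL_new/CL_old = 0.0513 + 0.124 + 1.296 + 0.15 = 1.6213.
Net systemic exposure ratio = 1 / 1.6213 = 0.617.

0.617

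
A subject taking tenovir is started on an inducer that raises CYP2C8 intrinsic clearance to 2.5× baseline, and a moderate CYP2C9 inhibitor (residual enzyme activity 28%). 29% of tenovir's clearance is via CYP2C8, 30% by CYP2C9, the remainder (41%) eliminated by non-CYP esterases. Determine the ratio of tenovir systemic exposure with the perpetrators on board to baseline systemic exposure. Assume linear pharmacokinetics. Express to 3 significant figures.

0.820

The CYP2C8 pathway (29% of clearance) is boosted to 2.5× activity: 0.29 × 2.5 = 0.725.
The CYP2C9 pathway (30% of clearance) is reduced to 0.28× activity: 0.3 × 0.28 = 0.084.
Non-CYP routes (41%) are unchanged.
CL_new/CL_old = 0.725 + 0.084 + 0.41 = 1.219.
Systemic exposure ∝ 1/CL: fold-change = 1 / 1.219 = 0.820.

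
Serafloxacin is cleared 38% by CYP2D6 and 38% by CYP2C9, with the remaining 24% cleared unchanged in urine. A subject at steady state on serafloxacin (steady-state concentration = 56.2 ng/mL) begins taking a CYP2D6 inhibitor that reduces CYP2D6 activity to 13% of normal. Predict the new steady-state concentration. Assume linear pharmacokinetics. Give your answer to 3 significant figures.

84.0 ng/mL

The CYP2D6 pathway (38% of clearance) drops to 0.13× activity: 0.38 × 0.13 = 0.0494.
CYP2C9 (38%) and the residual 24% are unaffected.
CL_new/CL_old = 0.0494 + 0.38 + 0.24 = 0.6694.
New steady-state concentration = baseline ÷ relative clearance = 56.2 / 0.6694 = 84.0 ng/mL.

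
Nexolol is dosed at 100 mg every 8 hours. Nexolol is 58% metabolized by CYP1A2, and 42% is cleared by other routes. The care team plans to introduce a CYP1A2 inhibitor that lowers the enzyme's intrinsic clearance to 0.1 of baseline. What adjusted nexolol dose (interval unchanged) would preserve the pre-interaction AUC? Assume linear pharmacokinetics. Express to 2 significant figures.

CYP1A2: 0.58 × 0.1 = 0.058
Other: 0.42 (unchanged)
New clearance relative to baseline: 0.058 + 0.42 = 0.478.
Exposure is unchanged when dose changes in proportion to clearance. New dose = 100 mg × 0.478 = 48 mg.

48 mg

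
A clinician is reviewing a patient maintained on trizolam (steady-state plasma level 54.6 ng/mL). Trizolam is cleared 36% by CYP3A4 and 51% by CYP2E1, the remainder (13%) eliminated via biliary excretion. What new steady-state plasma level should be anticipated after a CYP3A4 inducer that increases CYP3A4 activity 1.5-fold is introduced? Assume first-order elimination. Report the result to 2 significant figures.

46 ng/mL

The CYP3A4 pathway (36% of clearance) is boosted to 1.5× activity: 0.36 × 1.5 = 0.54.
CYP2E1 (51%) and the residual 13% are unaffected.
Relative clearance = 0.54 + 0.51 + 0.13 = 1.18.
Steady-state plasma level ∝ 1/CL, so new value = 54.6 / 1.18 = 46 ng/mL.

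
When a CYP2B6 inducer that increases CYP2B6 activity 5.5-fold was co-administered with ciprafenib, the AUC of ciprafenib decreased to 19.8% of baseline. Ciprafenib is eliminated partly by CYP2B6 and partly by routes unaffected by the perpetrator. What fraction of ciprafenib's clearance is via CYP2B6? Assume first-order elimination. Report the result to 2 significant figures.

Call the CYP2B6 fraction fm. After the interaction, CL_new/CL_old = fm × 5.5 + (1 − fm).
AUC ratio = 1 / (new CL fraction), so new CL fraction = 1 / 0.198 = 5.051.
fm × 5.5 + 1 − fm = 5.051  ⇒  fm × (5.5 − 1) = 4.051  ⇒  fm = 0.90.

0.90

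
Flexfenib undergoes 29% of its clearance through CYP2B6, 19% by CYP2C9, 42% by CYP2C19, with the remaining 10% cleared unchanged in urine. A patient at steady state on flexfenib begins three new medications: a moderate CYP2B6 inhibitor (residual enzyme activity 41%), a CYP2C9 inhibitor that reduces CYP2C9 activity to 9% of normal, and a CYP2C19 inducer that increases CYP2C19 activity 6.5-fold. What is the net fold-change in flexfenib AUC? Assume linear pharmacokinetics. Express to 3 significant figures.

The CYP2B6 pathway (29% of clearance) is reduced to 0.41× activity: 0.29 × 0.41 = 0.1189.
The CYP2C9 pathway (19% of clearance) falls to 0.09× activity: 0.19 × 0.09 = 0.0171.
The CYP2C19 pathway (42% of clearance) increases to 6.5× activity: 0.42 × 6.5 = 2.73.
Non-CYP routes (10%) are unchanged.
CL_new/CL_old = 0.1189 + 0.0171 + 2.73 + 0.1 = 2.966.
AUC ∝ 1/CL: fold-change = 1 / 2.966 = 0.337.

0.337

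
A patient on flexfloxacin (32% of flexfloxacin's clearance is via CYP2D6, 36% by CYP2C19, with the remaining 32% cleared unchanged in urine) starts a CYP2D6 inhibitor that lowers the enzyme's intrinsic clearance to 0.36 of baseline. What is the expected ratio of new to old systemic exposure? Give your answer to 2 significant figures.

The CYP2D6 pathway (32% of clearance) falls to 0.36× activity: 0.32 × 0.36 = 0.1152.
CYP2C19 (36%) and the residual 32% are unaffected.
New clearance relative to baseline: 0.1152 + 0.36 + 0.32 = 0.7952.
Since systemic exposure ∝ 1/CL, the ratio is 1 / 0.7952 = 1.3.

1.3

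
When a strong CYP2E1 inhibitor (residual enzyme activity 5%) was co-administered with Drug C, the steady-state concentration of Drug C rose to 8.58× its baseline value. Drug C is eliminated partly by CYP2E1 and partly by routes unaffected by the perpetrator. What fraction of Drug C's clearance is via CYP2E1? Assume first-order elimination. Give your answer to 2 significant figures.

Let fm be the CYP2E1 fraction. New clearance relative to baseline = fm × 0.05 + (1 − fm).
Steady-state concentration ratio = 1 / (new CL fraction), so new CL fraction = 1 / 8.58 = 0.1166.
fm × 0.05 + 1 − fm = 0.1166  ⇒  fm × (0.05 − 1) = −0.8834  ⇒  fm = 0.93.

0.93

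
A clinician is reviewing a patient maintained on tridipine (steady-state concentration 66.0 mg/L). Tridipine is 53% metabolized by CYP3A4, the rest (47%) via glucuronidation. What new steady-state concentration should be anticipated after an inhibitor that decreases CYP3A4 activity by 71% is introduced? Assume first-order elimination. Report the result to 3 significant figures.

CYP3A4: 0.53 × 0.29 = 0.1537
Other: 0.47 (unchanged)
CL_new/CL_old = 0.1537 + 0.47 = 0.6237.
Steady-state concentration ∝ 1/CL, so new value = 66.0 / 0.6237 = 106 mg/L.

106 mg/L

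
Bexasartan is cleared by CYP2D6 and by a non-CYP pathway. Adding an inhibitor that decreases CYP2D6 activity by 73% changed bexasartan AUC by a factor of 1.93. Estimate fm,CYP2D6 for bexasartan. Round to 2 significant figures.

0.66

Call the CYP2D6 fraction fm. After the interaction, CL_new/CL_old = fm × 0.27 + (1 − fm).
AUC ratio = 1 / (new CL fraction), so new CL fraction = 1 / 1.93 = 0.5181.
fm × 0.27 + 1 − fm = 0.5181  ⇒  fm × (0.27 − 1) = −0.4819  ⇒  fm = 0.66.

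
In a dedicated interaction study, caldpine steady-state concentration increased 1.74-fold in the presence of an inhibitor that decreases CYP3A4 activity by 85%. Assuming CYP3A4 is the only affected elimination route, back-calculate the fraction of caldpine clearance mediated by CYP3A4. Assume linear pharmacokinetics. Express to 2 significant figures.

Let fm be the CYP3A4 fraction. New clearance relative to baseline = fm × 0.15 + (1 − fm).
Steady-state concentration ratio = 1 / (new CL fraction), so new CL fraction = 1 / 1.74 = 0.5747.
fm × 0.15 + 1 − fm = 0.5747  ⇒  fm × (0.15 − 1) = −0.4253  ⇒  fm = 0.50.

0.50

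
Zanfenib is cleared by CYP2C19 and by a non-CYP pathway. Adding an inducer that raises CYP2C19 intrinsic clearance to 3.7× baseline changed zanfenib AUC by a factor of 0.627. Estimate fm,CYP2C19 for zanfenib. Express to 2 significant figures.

0.22

CL'/CL = 1 / 0.627 = 1.595
3.7·fm + (1 − fm) = 1.595
fm = (1.595 − 1) / (3.7 − 1) = 0.22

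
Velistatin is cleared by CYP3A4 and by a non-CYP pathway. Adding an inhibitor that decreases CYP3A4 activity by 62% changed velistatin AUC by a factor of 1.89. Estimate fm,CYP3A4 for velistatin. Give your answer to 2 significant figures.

Let x = fm,CYP3A4. Because AUC ∝ 1/CL, relative clearance fell to 1/1.89 = 0.5291.
Only the CYP3A4 route changed, so 0.5291 = x·0.38 + (1 − x), giving x = 0.76.

0.76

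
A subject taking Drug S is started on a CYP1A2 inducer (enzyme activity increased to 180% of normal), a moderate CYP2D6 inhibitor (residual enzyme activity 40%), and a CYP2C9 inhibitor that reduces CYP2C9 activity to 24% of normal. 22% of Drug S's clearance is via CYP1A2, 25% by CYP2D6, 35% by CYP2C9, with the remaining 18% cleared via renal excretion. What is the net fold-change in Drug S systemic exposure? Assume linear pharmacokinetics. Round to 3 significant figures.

The CYP1A2 pathway (22% of clearance) increases to 1.8× activity: 0.22 × 1.8 = 0.396.
The CYP2D6 pathway (25% of clearance) is reduced to 0.4× activity: 0.25 × 0.4 = 0.1.
The CYP2C9 pathway (35% of clearance) drops to 0.24× activity: 0.35 × 0.24 = 0.084.
Non-CYP routes (18%) are unchanged.
New clearance relative to baseline: 0.396 + 0.1 + 0.084 + 0.18 = 0.76.
Net systemic exposure ratio = 1 / 0.76 = 1.32.

1.32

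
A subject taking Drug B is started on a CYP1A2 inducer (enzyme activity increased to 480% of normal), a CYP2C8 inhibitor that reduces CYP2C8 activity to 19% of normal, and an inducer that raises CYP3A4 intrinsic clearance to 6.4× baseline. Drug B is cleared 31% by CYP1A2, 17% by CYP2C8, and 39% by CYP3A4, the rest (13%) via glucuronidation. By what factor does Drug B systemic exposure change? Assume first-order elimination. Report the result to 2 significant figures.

0.24

The CYP1A2 pathway (31% of clearance) increases to 4.8× activity: 0.31 × 4.8 = 1.488.
The CYP2C8 pathway (17% of clearance) drops to 0.19× activity: 0.17 × 0.19 = 0.0323.
The CYP3A4 pathway (39% of clearance) is boosted to 6.4× activity: 0.39 × 6.4 = 2.496.
The remaining 13% of clearance is unaffected.
Relative clearance = 1.488 + 0.0323 + 2.496 + 0.13 = 4.1463.
Systemic exposure ∝ 1/CL: fold-change = 1 / 4.1463 = 0.24.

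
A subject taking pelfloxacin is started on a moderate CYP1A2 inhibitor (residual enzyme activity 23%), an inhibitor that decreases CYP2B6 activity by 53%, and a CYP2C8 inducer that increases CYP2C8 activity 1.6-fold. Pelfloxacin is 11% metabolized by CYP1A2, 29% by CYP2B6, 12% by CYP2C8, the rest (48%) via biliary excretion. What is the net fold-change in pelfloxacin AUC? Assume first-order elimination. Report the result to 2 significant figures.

The CYP1A2 pathway (11% of clearance) drops to 0.23× activity: 0.11 × 0.23 = 0.0253.
The CYP2B6 pathway (29% of clearance) drops to 0.47× activity: 0.29 × 0.47 = 0.1363.
The CYP2C8 pathway (12% of clearance) is boosted to 1.6× activity: 0.12 × 1.6 = 0.192.
Non-CYP routes (48%) are unchanged.
CL_new/CL_old = 0.0253 + 0.1363 + 0.192 + 0.48 = 0.8336.
AUC ∝ 1/CL: fold-change = 1 / 0.8336 = 1.2.

1.2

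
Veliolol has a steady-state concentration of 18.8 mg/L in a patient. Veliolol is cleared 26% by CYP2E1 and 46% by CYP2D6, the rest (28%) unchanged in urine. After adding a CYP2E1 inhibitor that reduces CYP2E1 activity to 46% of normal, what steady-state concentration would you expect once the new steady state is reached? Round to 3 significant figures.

The CYP2E1 pathway (26% of clearance) drops to 0.46× activity: 0.26 × 0.46 = 0.1196.
CYP2D6 (46%) and the residual 28% are unaffected.
New clearance relative to baseline: 0.1196 + 0.46 + 0.28 = 0.8596.
New steady-state concentration = baseline ÷ relative clearance = 18.8 / 0.8596 = 21.9 mg/L.

21.9 mg/L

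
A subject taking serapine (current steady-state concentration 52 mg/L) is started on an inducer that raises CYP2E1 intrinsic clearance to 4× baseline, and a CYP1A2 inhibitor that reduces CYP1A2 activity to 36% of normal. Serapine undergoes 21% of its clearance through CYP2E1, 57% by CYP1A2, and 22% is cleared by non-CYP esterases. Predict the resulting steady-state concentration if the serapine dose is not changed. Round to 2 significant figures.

The CYP2E1 pathway (21% of clearance) is boosted to 4× activity: 0.21 × 4 = 0.84.
The CYP1A2 pathway (57% of clearance) drops to 0.36× activity: 0.57 × 0.36 = 0.2052.
Non-CYP routes (22%) are unchanged.
Relative clearance = 0.84 + 0.2052 + 0.22 = 1.2652.
Dividing the baseline by the relative clearance: 52 / 1.2652 = 41 mg/L.

41 mg/L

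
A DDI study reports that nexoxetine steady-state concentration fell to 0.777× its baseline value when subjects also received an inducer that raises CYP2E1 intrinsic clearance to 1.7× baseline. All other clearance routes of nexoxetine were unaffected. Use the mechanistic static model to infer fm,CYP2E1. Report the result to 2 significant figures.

0.41

Write x for the fraction cleared via CYP2E1. The observed steady-state concentration change means clearance rose to 1/0.777 = 1.287 of baseline.
Setting x·1.7 + (1 − x) = 1.287 and solving: x = (1.287 − 1)/(1.7 − 1) = 0.41.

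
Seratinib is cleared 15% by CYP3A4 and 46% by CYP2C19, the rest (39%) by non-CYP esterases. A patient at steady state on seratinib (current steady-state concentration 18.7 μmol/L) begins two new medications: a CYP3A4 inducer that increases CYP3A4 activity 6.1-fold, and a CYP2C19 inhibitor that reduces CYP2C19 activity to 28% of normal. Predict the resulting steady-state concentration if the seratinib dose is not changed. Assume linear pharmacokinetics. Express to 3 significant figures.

13.0 μmol/L

The CYP3A4 pathway (15% of clearance) rises to 6.1× activity: 0.15 × 6.1 = 0.915.
The CYP2C19 pathway (46% of clearance) drops to 0.28× activity: 0.46 × 0.28 = 0.1288.
Non-CYP routes (39%) are unchanged.
CL_new/CL_old = 0.915 + 0.1288 + 0.39 = 1.4338.
Steady-state concentration ∝ 1/CL: new value = 18.7 / 1.4338 = 13.0 μmol/L.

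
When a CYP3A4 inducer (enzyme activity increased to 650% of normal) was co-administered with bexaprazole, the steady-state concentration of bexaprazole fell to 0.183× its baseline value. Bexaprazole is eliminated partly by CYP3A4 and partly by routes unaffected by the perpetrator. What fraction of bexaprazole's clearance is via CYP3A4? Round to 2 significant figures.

Call the CYP3A4 fraction fm. After the interaction, CL_new/CL_old = fm × 6.5 + (1 − fm).
Steady-state concentration ratio = 1 / (new CL fraction), so new CL fraction = 1 / 0.183 = 5.464.
fm × 6.5 + 1 − fm = 5.464  ⇒  fm × (6.5 − 1) = 4.464  ⇒  fm = 0.81.

0.81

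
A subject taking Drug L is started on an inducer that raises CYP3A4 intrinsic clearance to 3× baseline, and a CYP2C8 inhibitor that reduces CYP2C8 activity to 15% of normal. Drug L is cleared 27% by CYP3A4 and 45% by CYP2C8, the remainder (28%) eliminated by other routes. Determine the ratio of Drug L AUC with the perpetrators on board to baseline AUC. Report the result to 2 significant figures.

The CYP3A4 pathway (27% of clearance) increases to 3× activity: 0.27 × 3 = 0.81.
The CYP2C8 pathway (45% of clearance) is reduced to 0.15× activity: 0.45 × 0.15 = 0.0675.
The remaining 28% of clearance is unaffected.
Relative clearance = 0.81 + 0.0675 + 0.28 = 1.1575.
Net AUC ratio = 1 / 1.1575 = 0.86.

0.86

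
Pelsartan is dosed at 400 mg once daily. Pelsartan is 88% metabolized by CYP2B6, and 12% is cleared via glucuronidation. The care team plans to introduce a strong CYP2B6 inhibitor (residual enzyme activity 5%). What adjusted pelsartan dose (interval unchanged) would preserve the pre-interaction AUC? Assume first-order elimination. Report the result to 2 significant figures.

CYP2B6: 0.88 × 0.05 = 0.044
Other: 0.12 (unchanged)
New clearance relative to baseline: 0.044 + 0.12 = 0.164.
Exposure is unchanged when dose changes in proportion to clearance. New dose = 400 mg × 0.164 = 66 mg.

66 mg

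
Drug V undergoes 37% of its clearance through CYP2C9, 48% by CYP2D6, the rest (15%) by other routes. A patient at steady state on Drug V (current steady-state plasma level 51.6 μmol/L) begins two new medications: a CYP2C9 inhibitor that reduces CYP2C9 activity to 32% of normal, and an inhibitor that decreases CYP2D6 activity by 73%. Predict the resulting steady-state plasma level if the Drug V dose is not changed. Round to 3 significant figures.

130 μmol/L

The CYP2C9 pathway (37% of clearance) drops to 0.32× activity: 0.37 × 0.32 = 0.1184.
The CYP2D6 pathway (48% of clearance) is reduced to 0.27× activity: 0.48 × 0.27 = 0.1296.
Non-CYP routes (15%) are unchanged.
CL_new/CL_old = 0.1184 + 0.1296 + 0.15 = 0.398.
Dividing the baseline by the relative clearance: 51.6 / 0.398 = 130 μmol/L.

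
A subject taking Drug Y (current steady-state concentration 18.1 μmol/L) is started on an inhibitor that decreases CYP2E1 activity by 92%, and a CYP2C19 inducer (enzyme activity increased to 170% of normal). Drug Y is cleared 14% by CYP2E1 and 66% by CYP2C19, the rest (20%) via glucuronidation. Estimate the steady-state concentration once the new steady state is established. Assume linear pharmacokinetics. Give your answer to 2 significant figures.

14 μmol/L

CYP2E1: 0.14 × 0.08 = 0.0112
CYP2C19: 0.66 × 1.7 = 1.122
Other: 0.2 (unchanged)
Relative clearance = 0.0112 + 1.122 + 0.2 = 1.3332.
Dividing the baseline by the relative clearance: 18.1 / 1.3332 = 14 μmol/L.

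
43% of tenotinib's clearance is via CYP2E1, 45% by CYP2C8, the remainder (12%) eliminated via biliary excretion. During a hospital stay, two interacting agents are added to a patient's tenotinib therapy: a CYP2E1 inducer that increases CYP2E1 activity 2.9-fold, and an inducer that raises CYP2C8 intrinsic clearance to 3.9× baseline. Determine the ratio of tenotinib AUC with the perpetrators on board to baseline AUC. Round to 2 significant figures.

CYP2E1: 0.43 × 2.9 = 1.247
CYP2C8: 0.45 × 3.9 = 1.755
Other: 0.12 (unchanged)
Relative clearance = 1.247 + 1.755 + 0.12 = 3.122.
AUC ∝ 1/CL: fold-change = 1 / 3.122 = 0.32.

0.32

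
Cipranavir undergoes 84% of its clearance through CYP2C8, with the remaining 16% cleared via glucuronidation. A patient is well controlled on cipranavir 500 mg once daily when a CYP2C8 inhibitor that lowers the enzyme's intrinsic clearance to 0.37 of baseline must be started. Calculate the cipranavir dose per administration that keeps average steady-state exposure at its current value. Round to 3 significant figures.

235 mg

The CYP2C8 pathway (84% of clearance) falls to 0.37× activity: 0.84 × 0.37 = 0.3108.
The remaining 16% of clearance is unaffected.
Relative clearance = 0.3108 + 0.16 = 0.4708.
To maintain the same steady-state level, dose must scale with clearance: new dose = 500 × 0.4708 = 235 mg.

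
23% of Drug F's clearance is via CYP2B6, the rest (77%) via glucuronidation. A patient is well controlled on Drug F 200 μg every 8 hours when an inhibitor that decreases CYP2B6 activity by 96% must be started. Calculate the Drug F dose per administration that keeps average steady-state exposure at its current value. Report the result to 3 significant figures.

156 μg

CYP2B6: 0.23 × 0.04 = 0.0092
Other: 0.77 (unchanged)
Relative clearance = 0.0092 + 0.77 = 0.7792.
To maintain the same steady-state level, dose must scale with clearance: new dose = 200 × 0.7792 = 156 μg.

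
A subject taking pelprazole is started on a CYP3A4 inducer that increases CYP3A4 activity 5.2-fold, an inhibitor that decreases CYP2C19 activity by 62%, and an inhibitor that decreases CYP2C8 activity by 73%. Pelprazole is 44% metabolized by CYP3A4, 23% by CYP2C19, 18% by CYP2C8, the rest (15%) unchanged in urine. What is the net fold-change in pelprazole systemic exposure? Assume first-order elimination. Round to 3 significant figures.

0.389

The CYP3A4 pathway (44% of clearance) increases to 5.2× activity: 0.44 × 5.2 = 2.288.
The CYP2C19 pathway (23% of clearance) drops to 0.38× activity: 0.23 × 0.38 = 0.0874.
The CYP2C8 pathway (18% of clearance) drops to 0.27× activity: 0.18 × 0.27 = 0.0486.
Non-CYP routes (15%) are unchanged.
Relative clearance = 2.288 + 0.0874 + 0.0486 + 0.15 = 2.574.
Systemic exposure ∝ 1/CL: fold-change = 1 / 2.574 = 0.389.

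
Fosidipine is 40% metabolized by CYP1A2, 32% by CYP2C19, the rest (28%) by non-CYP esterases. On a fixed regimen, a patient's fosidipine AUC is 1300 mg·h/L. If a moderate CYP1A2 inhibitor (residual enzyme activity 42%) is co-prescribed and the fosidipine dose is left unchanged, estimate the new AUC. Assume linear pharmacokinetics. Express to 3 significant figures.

1.69 × 10³ mg·h/L

The CYP1A2 pathway (40% of clearance) falls to 0.42× activity: 0.4 × 0.42 = 0.168.
CYP2C19 (32%) and the residual 28% are unaffected.
Relative clearance = 0.168 + 0.32 + 0.28 = 0.768.
New AUC = baseline ÷ relative clearance = 1300 / 0.768 = 1.69 × 10³ mg·h/L.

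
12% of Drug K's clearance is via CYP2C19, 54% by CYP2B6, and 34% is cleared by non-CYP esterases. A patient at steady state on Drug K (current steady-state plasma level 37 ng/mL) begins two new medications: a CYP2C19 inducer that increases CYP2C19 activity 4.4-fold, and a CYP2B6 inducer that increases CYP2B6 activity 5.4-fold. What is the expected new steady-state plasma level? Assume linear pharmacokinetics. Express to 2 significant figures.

CYP2C19: 0.12 × 4.4 = 0.528
CYP2B6: 0.54 × 5.4 = 2.916
Other: 0.34 (unchanged)
Relative clearance = 0.528 + 2.916 + 0.34 = 3.784.
Steady-state plasma level ∝ 1/CL: new value = 37 / 3.784 = 9.8 ng/mL.

9.8 ng/mL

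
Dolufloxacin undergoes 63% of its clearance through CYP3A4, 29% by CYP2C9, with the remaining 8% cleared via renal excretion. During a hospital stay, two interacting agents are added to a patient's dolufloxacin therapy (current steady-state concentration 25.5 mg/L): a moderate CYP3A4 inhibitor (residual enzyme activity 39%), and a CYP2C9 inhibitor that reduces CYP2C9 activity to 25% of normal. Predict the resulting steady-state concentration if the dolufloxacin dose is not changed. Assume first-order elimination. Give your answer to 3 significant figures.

64.0 mg/L

The CYP3A4 pathway (63% of clearance) falls to 0.39× activity: 0.63 × 0.39 = 0.2457.
The CYP2C9 pathway (29% of clearance) is reduced to 0.25× activity: 0.29 × 0.25 = 0.0725.
The remaining 8% of clearance is unaffected.
CL_new/CL_old = 0.2457 + 0.0725 + 0.08 = 0.3982.
Dividing the baseline by the relative clearance: 25.5 / 0.3982 = 64.0 mg/L.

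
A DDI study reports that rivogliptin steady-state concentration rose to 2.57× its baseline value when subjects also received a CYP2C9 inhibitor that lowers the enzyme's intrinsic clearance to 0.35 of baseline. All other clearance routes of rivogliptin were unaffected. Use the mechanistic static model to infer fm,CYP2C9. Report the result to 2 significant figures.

0.94

CL'/CL = 1 / 2.57 = 0.3891
0.35·fm + (1 − fm) = 0.3891
fm = (0.3891 − 1) / (0.35 − 1) = 0.94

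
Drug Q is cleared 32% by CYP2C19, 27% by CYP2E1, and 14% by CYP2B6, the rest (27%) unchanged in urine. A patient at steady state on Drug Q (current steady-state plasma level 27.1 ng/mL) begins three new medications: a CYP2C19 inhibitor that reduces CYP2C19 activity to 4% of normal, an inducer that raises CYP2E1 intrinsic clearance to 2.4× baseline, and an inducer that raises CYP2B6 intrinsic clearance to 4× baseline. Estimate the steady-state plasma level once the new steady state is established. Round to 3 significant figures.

18.2 ng/mL

CYP2C19: 0.32 × 0.04 = 0.0128
CYP2E1: 0.27 × 2.4 = 0.648
CYP2B6: 0.14 × 4 = 0.56
Other: 0.27 (unchanged)
New clearance relative to baseline: 0.0128 + 0.648 + 0.56 + 0.27 = 1.4908.
Steady-state plasma level ∝ 1/CL: new value = 27.1 / 1.4908 = 18.2 ng/mL.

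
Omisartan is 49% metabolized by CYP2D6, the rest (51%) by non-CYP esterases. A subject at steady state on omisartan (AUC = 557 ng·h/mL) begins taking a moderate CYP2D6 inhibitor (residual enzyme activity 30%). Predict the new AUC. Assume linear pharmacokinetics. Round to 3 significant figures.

The CYP2D6 pathway (49% of clearance) falls to 0.3× activity: 0.49 × 0.3 = 0.147.
Non-CYP routes (51%) are unchanged.
Relative clearance = 0.147 + 0.51 = 0.657.
New AUC = baseline ÷ relative clearance = 557 / 0.657 = 848 ng·h/mL.

848 ng·h/mL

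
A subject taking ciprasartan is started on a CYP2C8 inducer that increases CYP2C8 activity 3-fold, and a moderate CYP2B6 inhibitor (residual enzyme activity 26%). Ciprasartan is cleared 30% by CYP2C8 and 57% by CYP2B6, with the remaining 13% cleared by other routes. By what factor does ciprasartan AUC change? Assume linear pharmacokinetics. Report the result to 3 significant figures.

0.849

The CYP2C8 pathway (30% of clearance) increases to 3× activity: 0.3 × 3 = 0.9.
The CYP2B6 pathway (57% of clearance) drops to 0.26× activity: 0.57 × 0.26 = 0.1482.
Non-CYP routes (13%) are unchanged.
New clearance relative to baseline: 0.9 + 0.1482 + 0.13 = 1.1782.
AUC ∝ 1/CL: fold-change = 1 / 1.1782 = 0.849.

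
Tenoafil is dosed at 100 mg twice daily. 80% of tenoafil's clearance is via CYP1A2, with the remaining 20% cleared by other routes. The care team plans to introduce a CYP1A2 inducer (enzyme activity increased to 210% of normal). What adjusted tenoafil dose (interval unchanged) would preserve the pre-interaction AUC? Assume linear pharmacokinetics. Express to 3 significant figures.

188 mg

The CYP1A2 pathway (80% of clearance) rises to 2.1× activity: 0.8 × 2.1 = 1.68.
The remaining 20% of clearance is unaffected.
CL_new/CL_old = 1.68 + 0.2 = 1.88.
To maintain the same steady-state level, dose must scale with clearance: new dose = 100 × 1.88 = 188 mg.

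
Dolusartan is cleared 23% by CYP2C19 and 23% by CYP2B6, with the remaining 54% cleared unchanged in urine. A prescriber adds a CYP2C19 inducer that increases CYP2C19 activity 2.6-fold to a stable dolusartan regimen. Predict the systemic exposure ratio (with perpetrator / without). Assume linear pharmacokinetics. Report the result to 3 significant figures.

The CYP2C19 pathway (23% of clearance) is boosted to 2.6× activity: 0.23 × 2.6 = 0.598.
CYP2B6 (23%) and the residual 54% are unaffected.
New clearance relative to baseline: 0.598 + 0.23 + 0.54 = 1.368.
Systemic exposure ratio = CL_old/CL_new = 1 / 1.368 = 0.731.

0.731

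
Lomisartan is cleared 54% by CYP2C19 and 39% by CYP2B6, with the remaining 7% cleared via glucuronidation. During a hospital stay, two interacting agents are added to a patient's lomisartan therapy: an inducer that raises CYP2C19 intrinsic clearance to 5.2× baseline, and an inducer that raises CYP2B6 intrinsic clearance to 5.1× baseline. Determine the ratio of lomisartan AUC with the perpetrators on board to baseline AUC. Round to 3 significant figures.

The CYP2C19 pathway (54% of clearance) is boosted to 5.2× activity: 0.54 × 5.2 = 2.808.
The CYP2B6 pathway (39% of clearance) is boosted to 5.1× activity: 0.39 × 5.1 = 1.989.
Non-CYP routes (7%) are unchanged.
New clearance relative to baseline: 2.808 + 1.989 + 0.07 = 4.867.
Net AUC ratio = 1 / 4.867 = 0.205.

0.205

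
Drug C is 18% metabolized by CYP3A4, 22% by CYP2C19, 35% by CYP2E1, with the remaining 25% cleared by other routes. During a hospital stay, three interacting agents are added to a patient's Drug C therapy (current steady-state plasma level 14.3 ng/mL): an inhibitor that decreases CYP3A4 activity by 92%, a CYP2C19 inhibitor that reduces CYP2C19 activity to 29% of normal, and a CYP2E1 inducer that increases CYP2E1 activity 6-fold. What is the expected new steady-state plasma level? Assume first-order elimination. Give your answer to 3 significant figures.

The CYP3A4 pathway (18% of clearance) falls to 0.08× activity: 0.18 × 0.08 = 0.0144.
The CYP2C19 pathway (22% of clearance) drops to 0.29× activity: 0.22 × 0.29 = 0.0638.
The CYP2E1 pathway (35% of clearance) rises to 6× activity: 0.35 × 6 = 2.1.
Non-CYP routes (25%) are unchanged.
Relative clearance = 0.0144 + 0.0638 + 2.1 + 0.25 = 2.4282.
New steady-state plasma level = 14.3 / 2.4282 = 5.89 ng/mL (concentration scales inversely with clearance).

5.89 ng/mL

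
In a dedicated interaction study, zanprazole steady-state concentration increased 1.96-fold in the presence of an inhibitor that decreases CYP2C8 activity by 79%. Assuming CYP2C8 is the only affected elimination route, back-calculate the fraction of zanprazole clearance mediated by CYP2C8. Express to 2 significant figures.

Call the CYP2C8 fraction fm. After the interaction, CL_new/CL_old = fm × 0.21 + (1 − fm).
Steady-state concentration ratio = 1 / (new CL fraction), so new CL fraction = 1 / 1.96 = 0.5102.
fm × 0.21 + 1 − fm = 0.5102  ⇒  fm × (0.21 − 1) = −0.4898  ⇒  fm = 0.62.

0.62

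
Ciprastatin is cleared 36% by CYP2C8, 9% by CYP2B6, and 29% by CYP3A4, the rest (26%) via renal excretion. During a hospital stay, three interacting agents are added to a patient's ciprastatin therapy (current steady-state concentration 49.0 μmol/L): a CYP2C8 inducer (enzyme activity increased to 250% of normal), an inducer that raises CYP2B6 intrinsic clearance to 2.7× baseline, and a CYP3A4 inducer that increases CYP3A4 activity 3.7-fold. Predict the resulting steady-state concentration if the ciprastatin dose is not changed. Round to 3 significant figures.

19.8 μmol/L

The CYP2C8 pathway (36% of clearance) rises to 2.5× activity: 0.36 × 2.5 = 0.9.
The CYP2B6 pathway (9% of clearance) is boosted to 2.7× activity: 0.09 × 2.7 = 0.243.
The CYP3A4 pathway (29% of clearance) is boosted to 3.7× activity: 0.29 × 3.7 = 1.073.
The remaining 26% of clearance is unaffected.
New clearance relative to baseline: 0.9 + 0.243 + 1.073 + 0.26 = 2.476.
Dividing the baseline by the relative clearance: 49.0 / 2.476 = 19.8 μmol/L.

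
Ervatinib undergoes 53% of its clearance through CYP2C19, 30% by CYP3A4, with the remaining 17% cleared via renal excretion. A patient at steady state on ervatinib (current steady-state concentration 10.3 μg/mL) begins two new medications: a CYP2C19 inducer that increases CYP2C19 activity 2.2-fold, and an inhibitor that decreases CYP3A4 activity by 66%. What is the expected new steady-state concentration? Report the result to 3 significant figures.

7.16 μg/mL

The CYP2C19 pathway (53% of clearance) is boosted to 2.2× activity: 0.53 × 2.2 = 1.166.
The CYP3A4 pathway (30% of clearance) drops to 0.34× activity: 0.3 × 0.34 = 0.102.
The remaining 17% of clearance is unaffected.
Relative clearance = 1.166 + 0.102 + 0.17 = 1.438.
Steady-state concentration ∝ 1/CL: new value = 10.3 / 1.438 = 7.16 μg/mL.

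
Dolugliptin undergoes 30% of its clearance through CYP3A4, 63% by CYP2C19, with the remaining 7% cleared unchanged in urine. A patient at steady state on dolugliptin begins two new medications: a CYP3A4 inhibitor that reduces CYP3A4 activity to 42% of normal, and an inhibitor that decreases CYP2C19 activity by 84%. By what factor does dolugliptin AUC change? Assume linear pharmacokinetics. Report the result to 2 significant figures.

3.4

CYP3A4: 0.3 × 0.42 = 0.126
CYP2C19: 0.63 × 0.16 = 0.1008
Other: 0.07 (unchanged)
CL_new/CL_old = 0.126 + 0.1008 + 0.07 = 0.2968.
Net AUC ratio = 1 / 0.2968 = 3.4.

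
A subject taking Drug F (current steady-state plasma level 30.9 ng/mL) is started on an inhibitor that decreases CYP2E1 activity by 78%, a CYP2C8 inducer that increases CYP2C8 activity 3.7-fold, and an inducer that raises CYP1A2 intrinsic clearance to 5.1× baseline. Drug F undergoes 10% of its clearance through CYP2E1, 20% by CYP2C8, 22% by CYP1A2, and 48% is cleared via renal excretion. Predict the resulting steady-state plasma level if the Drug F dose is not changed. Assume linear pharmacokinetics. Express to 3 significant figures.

The CYP2E1 pathway (10% of clearance) is reduced to 0.22× activity: 0.1 × 0.22 = 0.022.
The CYP2C8 pathway (20% of clearance) is boosted to 3.7× activity: 0.2 × 3.7 = 0.74.
The CYP1A2 pathway (22% of clearance) rises to 5.1× activity: 0.22 × 5.1 = 1.122.
The remaining 48% of clearance is unaffected.
Relative clearance = 0.022 + 0.74 + 1.122 + 0.48 = 2.364.
Steady-state plasma level ∝ 1/CL: new value = 30.9 / 2.364 = 13.1 ng/mL.

13.1 ng/mL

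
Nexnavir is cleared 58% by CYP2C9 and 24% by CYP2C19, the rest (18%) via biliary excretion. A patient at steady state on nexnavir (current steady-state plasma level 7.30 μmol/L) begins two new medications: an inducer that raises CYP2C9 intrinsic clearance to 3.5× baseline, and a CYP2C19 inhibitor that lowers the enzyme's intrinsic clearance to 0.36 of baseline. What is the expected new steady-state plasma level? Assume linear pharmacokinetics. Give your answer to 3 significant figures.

The CYP2C9 pathway (58% of clearance) increases to 3.5× activity: 0.58 × 3.5 = 2.03.
The CYP2C19 pathway (24% of clearance) is reduced to 0.36× activity: 0.24 × 0.36 = 0.0864.
Non-CYP routes (18%) are unchanged.
CL_new/CL_old = 2.03 + 0.0864 + 0.18 = 2.2964.
Dividing the baseline by the relative clearance: 7.30 / 2.2964 = 3.18 μmol/L.

3.18 μmol/L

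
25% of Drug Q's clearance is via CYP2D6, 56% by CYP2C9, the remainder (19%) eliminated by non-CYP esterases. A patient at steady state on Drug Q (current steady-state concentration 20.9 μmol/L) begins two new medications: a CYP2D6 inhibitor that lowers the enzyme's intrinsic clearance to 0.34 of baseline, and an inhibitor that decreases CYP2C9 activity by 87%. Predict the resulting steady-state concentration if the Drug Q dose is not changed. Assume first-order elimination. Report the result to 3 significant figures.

60.1 μmol/L

The CYP2D6 pathway (25% of clearance) is reduced to 0.34× activity: 0.25 × 0.34 = 0.085.
The CYP2C9 pathway (56% of clearance) falls to 0.13× activity: 0.56 × 0.13 = 0.0728.
Non-CYP routes (19%) are unchanged.
New clearance relative to baseline: 0.085 + 0.0728 + 0.19 = 0.3478.
New steady-state concentration = 20.9 / 0.3478 = 60.1 μmol/L (concentration scales inversely with clearance).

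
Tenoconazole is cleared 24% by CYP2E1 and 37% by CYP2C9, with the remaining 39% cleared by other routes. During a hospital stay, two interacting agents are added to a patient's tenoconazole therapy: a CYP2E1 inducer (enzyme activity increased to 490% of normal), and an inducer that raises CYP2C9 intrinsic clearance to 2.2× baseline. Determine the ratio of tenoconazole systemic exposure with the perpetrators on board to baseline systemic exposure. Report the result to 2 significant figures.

0.42

The CYP2E1 pathway (24% of clearance) increases to 4.9× activity: 0.24 × 4.9 = 1.176.
The CYP2C9 pathway (37% of clearance) is boosted to 2.2× activity: 0.37 × 2.2 = 0.814.
The remaining 39% of clearance is unaffected.
New clearance relative to baseline: 1.176 + 0.814 + 0.39 = 2.38.
Net systemic exposure ratio = 1 / 2.38 = 0.42.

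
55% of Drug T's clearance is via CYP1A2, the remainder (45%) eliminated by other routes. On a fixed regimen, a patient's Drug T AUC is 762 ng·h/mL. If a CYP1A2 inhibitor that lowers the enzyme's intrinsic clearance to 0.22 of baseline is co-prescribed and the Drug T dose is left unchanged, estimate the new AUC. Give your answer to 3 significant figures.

CYP1A2: 0.55 × 0.22 = 0.121
Other: 0.45 (unchanged)
CL_new/CL_old = 0.121 + 0.45 = 0.571.
AUC ∝ 1/CL, so new value = 762 / 0.571 = 1.33 × 10³ ng·h/mL.

1.33 × 10³ ng·h/mL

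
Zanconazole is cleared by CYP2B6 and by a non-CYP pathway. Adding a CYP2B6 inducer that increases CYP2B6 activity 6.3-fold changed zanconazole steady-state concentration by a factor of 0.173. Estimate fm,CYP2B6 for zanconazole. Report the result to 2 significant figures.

Let fm be the CYP2B6 fraction. New clearance relative to baseline = fm × 6.3 + (1 − fm).
Steady-state concentration ratio = 1 / (new CL fraction), so new CL fraction = 1 / 0.173 = 5.78.
fm × 6.3 + 1 − fm = 5.78  ⇒  fm × (6.3 − 1) = 4.78  ⇒  fm = 0.90.

0.90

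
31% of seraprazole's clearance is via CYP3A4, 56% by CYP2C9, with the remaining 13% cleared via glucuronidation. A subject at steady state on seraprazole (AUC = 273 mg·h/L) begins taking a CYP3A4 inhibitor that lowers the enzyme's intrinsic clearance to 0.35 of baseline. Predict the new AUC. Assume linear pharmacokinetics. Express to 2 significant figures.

CYP3A4: 0.31 × 0.35 = 0.1085
CYP2C9: 0.56 (unchanged)
Other: 0.13 (unchanged)
New clearance relative to baseline: 0.1085 + 0.56 + 0.13 = 0.7985.
With dosing unchanged, AUC scales as 1/CL: 273 / 0.7985 = 3.4 × 10² mg·h/L.

3.4 × 10² mg·h/L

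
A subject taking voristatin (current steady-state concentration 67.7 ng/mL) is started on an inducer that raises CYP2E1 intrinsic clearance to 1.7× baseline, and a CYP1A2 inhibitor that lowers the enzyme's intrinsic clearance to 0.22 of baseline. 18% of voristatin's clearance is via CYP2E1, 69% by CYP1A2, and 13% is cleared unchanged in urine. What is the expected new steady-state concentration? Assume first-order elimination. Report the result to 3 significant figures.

115 ng/mL

CYP2E1: 0.18 × 1.7 = 0.306
CYP1A2: 0.69 × 0.22 = 0.1518
Other: 0.13 (unchanged)
New clearance relative to baseline: 0.306 + 0.1518 + 0.13 = 0.5878.
Steady-state concentration ∝ 1/CL: new value = 67.7 / 0.5878 = 115 ng/mL.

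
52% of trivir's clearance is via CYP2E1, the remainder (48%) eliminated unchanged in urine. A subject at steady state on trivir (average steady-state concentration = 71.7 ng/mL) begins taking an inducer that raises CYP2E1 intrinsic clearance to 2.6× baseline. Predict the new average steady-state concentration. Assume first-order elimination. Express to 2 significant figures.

The CYP2E1 pathway (52% of clearance) increases to 2.6× activity: 0.52 × 2.6 = 1.352.
The remaining 48% of clearance is unaffected.
Relative clearance = 1.352 + 0.48 = 1.832.
With dosing unchanged, average steady-state concentration scales as 1/CL: 71.7 / 1.832 = 39 ng/mL.

39 ng/mL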